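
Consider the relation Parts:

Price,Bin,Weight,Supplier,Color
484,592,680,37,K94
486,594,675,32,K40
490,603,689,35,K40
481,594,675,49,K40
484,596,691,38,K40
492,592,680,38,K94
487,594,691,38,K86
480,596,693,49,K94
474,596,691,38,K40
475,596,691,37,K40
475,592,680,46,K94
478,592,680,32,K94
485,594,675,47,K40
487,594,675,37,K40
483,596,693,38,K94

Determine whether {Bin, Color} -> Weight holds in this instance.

(Bin=592, Color=K94): 4 rows → Weight = 680, 680, 680, 680 ✓
(Bin=594, Color=K40): 4 rows → Weight = 675, 675, 675, 675 ✓
(Bin=603, Color=K40): 1 row → Weight = 689 ✓
(Bin=596, Color=K40): 3 rows → Weight = 691, 691, 691 ✓
(Bin=594, Color=K86): 1 row → Weight = 691 ✓
(Bin=596, Color=K94): 2 rows → Weight = 693, 693 ✓
Every {Bin, Color} value is associated with a single Weight value, so {Bin, Color} -> Weight holds.

Yes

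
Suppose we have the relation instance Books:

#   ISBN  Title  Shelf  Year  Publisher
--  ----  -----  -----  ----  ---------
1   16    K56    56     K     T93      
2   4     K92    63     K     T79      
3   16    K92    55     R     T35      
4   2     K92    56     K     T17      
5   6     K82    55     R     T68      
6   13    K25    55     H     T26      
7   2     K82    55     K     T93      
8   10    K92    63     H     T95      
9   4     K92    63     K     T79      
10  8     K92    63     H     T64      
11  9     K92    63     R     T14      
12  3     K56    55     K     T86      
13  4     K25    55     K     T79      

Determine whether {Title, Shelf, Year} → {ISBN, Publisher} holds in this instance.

No

(Title=K56, Shelf=56, Year=K): row 1 → {ISBN,Publisher} = (16, T93) ✓
(Title=K92, Shelf=63, Year=K): rows 2, 9 → {ISBN,Publisher} = (4, T79), (4, T79) ✓
(Title=K92, Shelf=55, Year=R): row 3 → {ISBN,Publisher} = (16, T35) ✓
(Title=K92, Shelf=56, Year=K): row 4 → {ISBN,Publisher} = (2, T17) ✓
(Title=K82, Shelf=55, Year=R): row 5 → {ISBN,Publisher} = (6, T68) ✓
(Title=K25, Shelf=55, Year=H): row 6 → {ISBN,Publisher} = (13, T26) ✓
(Title=K82, Shelf=55, Year=K): row 7 → {ISBN,Publisher} = (2, T93) ✓
(Title=K92, Shelf=63, Year=H): rows 8, 10 → {ISBN,Publisher} takes values {(10, T95), (8, T64)} — violation
(Title=K92, Shelf=63, Year=R): row 11 → {ISBN,Publisher} = (9, T14) ✓
(Title=K56, Shelf=55, Year=K): row 12 → {ISBN,Publisher} = (3, T86) ✓
(Title=K25, Shelf=55, Year=K): row 13 → {ISBN,Publisher} = (4, T79) ✓
Two rows agree on {Title, Shelf, Year} but differ on {ISBN, Publisher}, so {Title, Shelf, Year} → {ISBN, Publisher} does not hold.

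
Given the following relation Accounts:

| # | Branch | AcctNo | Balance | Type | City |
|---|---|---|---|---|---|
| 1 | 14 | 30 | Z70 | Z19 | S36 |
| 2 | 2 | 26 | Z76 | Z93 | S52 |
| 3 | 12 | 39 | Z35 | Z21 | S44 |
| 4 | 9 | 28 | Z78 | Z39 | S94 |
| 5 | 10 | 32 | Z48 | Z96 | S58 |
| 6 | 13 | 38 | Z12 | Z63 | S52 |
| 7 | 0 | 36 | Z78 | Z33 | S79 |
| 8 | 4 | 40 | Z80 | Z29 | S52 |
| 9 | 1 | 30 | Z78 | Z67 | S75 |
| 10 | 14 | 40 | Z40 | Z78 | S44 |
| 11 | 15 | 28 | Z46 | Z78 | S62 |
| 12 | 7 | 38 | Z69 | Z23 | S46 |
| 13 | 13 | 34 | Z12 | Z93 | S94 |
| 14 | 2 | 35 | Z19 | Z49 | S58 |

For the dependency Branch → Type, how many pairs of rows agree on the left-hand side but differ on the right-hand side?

3

Branch=14: violating pairs (1,10) — 1 pair.
Branch=2: violating pairs (2,14) — 1 pair.
Branch=13: violating pairs (6,13) — 1 pair.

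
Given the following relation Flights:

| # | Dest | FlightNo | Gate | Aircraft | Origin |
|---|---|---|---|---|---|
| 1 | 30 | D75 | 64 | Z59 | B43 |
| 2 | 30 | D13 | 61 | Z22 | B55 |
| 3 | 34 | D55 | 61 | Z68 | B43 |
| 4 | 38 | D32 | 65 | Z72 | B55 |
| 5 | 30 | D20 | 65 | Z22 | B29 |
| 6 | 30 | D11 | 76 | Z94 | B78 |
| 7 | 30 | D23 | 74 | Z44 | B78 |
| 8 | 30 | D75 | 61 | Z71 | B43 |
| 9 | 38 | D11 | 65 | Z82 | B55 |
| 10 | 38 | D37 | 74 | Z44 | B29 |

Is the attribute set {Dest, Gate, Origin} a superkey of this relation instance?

Rows 4 and 9 have the same {Dest, Gate, Origin} value (Dest=38, Gate=65, Origin=B55) but are distinct tuples, so {Dest, Gate, Origin} does not determine every attribute — not a superkey.

No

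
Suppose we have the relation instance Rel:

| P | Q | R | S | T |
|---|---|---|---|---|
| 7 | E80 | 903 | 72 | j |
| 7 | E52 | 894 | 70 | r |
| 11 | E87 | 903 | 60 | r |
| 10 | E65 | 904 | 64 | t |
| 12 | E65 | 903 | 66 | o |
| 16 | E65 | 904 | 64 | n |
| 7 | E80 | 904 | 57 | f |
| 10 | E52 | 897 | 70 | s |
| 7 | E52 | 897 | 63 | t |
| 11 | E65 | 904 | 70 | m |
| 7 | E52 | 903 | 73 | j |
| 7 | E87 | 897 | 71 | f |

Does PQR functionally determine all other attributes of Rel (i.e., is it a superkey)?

All 12 rows have distinct PQR values, so PQR → (all attributes) holds and PQR is a superkey.

Yes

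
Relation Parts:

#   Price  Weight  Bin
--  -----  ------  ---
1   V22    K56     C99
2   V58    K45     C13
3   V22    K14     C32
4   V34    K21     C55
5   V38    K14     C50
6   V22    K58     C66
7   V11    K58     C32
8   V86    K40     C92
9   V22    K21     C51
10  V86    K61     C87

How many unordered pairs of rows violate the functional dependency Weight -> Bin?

3

Weight=K14: violating pairs (3,5) — 1 pair.
Weight=K21: violating pairs (4,9) — 1 pair.
Weight=K58: violating pairs (6,7) — 1 pair.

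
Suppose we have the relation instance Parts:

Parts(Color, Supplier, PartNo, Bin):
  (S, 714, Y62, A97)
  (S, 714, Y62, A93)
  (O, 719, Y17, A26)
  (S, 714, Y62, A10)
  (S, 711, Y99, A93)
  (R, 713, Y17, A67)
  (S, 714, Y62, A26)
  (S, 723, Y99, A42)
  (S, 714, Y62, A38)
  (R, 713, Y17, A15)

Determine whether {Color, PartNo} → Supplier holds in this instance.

(Color=S, PartNo=Y62): 5 rows → Supplier = 714, 714, 714, 714, 714 ✓
(Color=O, PartNo=Y17): 1 row → Supplier = 719 ✓
(Color=S, PartNo=Y99): 2 rows → Supplier takes values {711, 723} — violation
(Color=R, PartNo=Y17): 2 rows → Supplier = 713, 713 ✓
Two rows agree on {Color, PartNo} but differ on Supplier, so {Color, PartNo} → Supplier does not hold.

No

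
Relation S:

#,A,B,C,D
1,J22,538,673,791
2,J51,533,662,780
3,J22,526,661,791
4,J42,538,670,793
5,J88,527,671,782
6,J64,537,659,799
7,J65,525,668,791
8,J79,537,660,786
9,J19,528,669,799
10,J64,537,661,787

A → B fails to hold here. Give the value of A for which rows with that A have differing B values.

A=J22: rows 1, 3 → B takes values {538, 526} — violation
A=J51: row 2 → B = 533 ✓
A=J42: row 4 → B = 538 ✓
A=J88: row 5 → B = 527 ✓
A=J64: rows 6, 10 → B = 537, 537 ✓
A=J65: row 7 → B = 525 ✓
A=J79: row 8 → B = 537 ✓
A=J19: row 9 → B = 528 ✓
The only A value with inconsistent B is A=J22.

J22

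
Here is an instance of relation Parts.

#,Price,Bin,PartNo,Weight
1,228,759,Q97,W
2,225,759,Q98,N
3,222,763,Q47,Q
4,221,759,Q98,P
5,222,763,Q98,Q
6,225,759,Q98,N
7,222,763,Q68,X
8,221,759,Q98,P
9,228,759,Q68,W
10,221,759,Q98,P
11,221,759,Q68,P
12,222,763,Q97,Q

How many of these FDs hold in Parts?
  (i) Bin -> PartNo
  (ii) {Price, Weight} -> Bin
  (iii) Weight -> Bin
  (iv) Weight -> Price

(i) Bin -> PartNo: Bin=759: rows 1, 2, 4, 6, 8, 9, 10, 11 → PartNo takes values {Q97, Q98, Q68} — violation; Bin=763: rows 3, 5, 7, 12 → PartNo takes values {Q47, Q98, Q68, Q97} — violation — fails.
(ii) {Price, Weight} -> Bin: every LHS value maps to a single RHS value — holds.
(iii) Weight -> Bin: every LHS value maps to a single RHS value — holds.
(iv) Weight -> Price: every LHS value maps to a single RHS value — holds.
3 of the 4 dependencies hold.

3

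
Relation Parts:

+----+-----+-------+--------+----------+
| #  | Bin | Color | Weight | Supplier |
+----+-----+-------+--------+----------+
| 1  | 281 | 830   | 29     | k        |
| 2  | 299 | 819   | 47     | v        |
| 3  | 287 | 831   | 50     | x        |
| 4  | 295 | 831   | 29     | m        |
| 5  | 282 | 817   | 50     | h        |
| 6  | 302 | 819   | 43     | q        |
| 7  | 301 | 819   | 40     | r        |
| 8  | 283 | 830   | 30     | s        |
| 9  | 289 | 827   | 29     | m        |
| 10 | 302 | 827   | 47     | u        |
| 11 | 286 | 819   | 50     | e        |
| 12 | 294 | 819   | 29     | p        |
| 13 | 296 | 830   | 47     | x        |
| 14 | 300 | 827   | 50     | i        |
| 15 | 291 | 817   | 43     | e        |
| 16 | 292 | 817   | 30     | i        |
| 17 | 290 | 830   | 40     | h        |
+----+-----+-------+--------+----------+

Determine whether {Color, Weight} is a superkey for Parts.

Yes

All 17 rows have distinct {Color, Weight} values, so {Color, Weight} → (all attributes) holds and {Color, Weight} is a superkey.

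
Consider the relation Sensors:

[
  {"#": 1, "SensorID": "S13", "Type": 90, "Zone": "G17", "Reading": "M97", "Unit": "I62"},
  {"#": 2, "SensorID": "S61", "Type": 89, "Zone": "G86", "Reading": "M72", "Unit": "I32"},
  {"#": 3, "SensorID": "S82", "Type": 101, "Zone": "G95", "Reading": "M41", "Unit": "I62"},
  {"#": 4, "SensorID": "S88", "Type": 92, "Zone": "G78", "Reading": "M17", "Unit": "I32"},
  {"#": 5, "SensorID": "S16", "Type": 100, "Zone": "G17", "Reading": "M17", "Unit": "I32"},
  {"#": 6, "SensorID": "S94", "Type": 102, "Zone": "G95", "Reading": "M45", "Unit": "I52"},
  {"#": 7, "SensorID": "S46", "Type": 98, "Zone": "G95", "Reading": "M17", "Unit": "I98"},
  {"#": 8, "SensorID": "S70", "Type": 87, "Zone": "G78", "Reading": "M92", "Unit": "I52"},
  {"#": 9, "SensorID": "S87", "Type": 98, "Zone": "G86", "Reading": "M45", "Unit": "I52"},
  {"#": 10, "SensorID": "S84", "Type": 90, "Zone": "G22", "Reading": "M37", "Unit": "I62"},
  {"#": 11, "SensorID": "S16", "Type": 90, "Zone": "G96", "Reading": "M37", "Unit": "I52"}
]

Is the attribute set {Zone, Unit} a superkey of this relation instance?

All 11 rows have distinct {Zone, Unit} values, so {Zone, Unit} → (all attributes) holds and {Zone, Unit} is a superkey.

Yes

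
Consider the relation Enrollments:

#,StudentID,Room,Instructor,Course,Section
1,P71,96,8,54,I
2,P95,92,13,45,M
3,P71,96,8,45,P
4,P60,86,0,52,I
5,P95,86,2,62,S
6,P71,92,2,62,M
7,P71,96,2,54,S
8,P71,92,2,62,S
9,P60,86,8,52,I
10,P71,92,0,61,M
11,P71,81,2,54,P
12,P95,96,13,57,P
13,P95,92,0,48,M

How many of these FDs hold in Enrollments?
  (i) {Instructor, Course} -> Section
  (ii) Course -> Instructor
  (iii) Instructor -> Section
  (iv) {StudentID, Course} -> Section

0

(i) {Instructor, Course} -> Section: (Instructor=2, Course=62): rows 5, 6, 8 → Section takes values {S, M} — violation; (Instructor=2, Course=54): rows 7, 11 → Section takes values {S, P} — violation — fails.
(ii) Course -> Instructor: Course=54: rows 1, 7, 11 → Instructor takes values {8, 2} — violation; Course=45: rows 2, 3 → Instructor takes values {13, 8} — violation; Course=52: rows 4, 9 → Instructor takes values {0, 8} — violation — fails.
(iii) Instructor -> Section: Instructor=8: rows 1, 3, 9 → Section takes values {I, P} — violation; Instructor=13: rows 2, 12 → Section takes values {M, P} — violation; Instructor=0: rows 4, 10, 13 → Section takes values {I, M} — violation; Instructor=2: rows 5, 6, 7, 8, 11 → Section takes values {S, M, P} — violation — fails.
(iv) {StudentID, Course} -> Section: (StudentID=P71, Course=54): rows 1, 7, 11 → Section takes values {I, S, P} — violation; (StudentID=P71, Course=62): rows 6, 8 → Section takes values {M, S} — violation — fails.
None of the 4 dependencies hold.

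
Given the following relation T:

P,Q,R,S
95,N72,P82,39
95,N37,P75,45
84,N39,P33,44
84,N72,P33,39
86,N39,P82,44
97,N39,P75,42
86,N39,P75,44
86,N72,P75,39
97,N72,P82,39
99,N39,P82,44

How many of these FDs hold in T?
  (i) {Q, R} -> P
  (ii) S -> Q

(i) {Q, R} -> P: (Q=N72, R=P82): 2 rows → P takes values {95, 97} — violation; (Q=N39, R=P82): 2 rows → P takes values {86, 99} — violation; (Q=N39, R=P75): 2 rows → P takes values {97, 86} — violation — fails.
(ii) S -> Q: every LHS value maps to a single RHS value — holds.
1 of the 2 dependencies holds.

1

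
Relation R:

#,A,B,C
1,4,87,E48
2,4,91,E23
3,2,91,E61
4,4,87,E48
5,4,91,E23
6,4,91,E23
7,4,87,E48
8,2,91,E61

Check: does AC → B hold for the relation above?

(A=4, C=E48): rows 1, 4, 7 → B = 87, 87, 87 ✓
(A=4, C=E23): rows 2, 5, 6 → B = 91, 91, 91 ✓
(A=2, C=E61): rows 3, 8 → B = 91, 91 ✓
Every AC value is associated with a single B value, so AC → B holds.

Yes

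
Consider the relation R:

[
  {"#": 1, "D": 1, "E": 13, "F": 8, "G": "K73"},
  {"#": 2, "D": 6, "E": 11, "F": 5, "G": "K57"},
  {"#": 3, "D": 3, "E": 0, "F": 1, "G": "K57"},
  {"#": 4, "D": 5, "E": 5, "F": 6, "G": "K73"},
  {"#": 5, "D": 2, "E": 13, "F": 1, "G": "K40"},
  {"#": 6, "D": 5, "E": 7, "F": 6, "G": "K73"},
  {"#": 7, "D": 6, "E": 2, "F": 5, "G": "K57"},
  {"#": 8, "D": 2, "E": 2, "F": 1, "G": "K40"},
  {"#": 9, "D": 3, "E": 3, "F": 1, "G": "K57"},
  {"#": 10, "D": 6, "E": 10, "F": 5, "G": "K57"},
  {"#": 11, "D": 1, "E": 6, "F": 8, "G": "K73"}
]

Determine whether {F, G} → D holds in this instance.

Yes

(F=8, G=K73): rows 1, 11 → D = 1, 1 ✓
(F=5, G=K57): rows 2, 7, 10 → D = 6, 6, 6 ✓
(F=1, G=K57): rows 3, 9 → D = 3, 3 ✓
(F=6, G=K73): rows 4, 6 → D = 5, 5 ✓
(F=1, G=K40): rows 5, 8 → D = 2, 2 ✓
Every {F, G} value is associated with a single D value, so {F, G} → D holds.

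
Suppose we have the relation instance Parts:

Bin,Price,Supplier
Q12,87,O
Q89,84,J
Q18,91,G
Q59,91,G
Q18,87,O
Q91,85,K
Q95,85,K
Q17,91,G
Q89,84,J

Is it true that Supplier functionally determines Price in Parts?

Supplier=O: 2 rows → Price = 87, 87 ✓
Supplier=J: 2 rows → Price = 84, 84 ✓
Supplier=G: 3 rows → Price = 91, 91, 91 ✓
Supplier=K: 2 rows → Price = 85, 85 ✓
Every Supplier value is associated with a single Price value, so Supplier -> Price holds.

Yes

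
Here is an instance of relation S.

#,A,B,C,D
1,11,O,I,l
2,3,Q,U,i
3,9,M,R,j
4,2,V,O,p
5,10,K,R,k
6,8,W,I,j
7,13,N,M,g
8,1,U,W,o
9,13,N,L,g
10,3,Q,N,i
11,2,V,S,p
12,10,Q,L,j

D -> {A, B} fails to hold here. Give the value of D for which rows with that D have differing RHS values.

D=l: row 1 → {A,B} = (11, O) ✓
D=i: rows 2, 10 → {A,B} = (3, Q), (3, Q) ✓
D=j: rows 3, 6, 12 → {A,B} takes values {(9, M), (8, W), (10, Q)} — violation
D=p: rows 4, 11 → {A,B} = (2, V), (2, V) ✓
D=k: row 5 → {A,B} = (10, K) ✓
D=g: rows 7, 9 → {A,B} = (13, N), (13, N) ✓
D=o: row 8 → {A,B} = (1, U) ✓
The only D value with inconsistent RHS is D=j.

j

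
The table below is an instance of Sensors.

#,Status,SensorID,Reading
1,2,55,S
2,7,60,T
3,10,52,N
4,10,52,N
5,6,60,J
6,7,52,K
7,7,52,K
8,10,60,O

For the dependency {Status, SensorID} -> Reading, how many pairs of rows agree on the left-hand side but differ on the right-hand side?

0

(Status=10, SensorID=52): all 2 rows agree on Reading — 0 pairs.
(Status=7, SensorID=52): all 2 rows agree on Reading — 0 pairs.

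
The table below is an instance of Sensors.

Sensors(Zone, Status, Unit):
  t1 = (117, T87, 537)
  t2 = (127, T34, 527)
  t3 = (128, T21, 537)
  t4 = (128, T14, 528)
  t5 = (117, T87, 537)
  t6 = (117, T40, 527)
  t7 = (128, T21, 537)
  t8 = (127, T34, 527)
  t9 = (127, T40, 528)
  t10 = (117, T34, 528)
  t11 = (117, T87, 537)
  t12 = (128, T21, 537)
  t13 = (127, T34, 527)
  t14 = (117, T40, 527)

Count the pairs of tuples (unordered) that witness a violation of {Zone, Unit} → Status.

(Zone=117, Unit=537): all 3 rows agree on Status — 0 pairs.
(Zone=127, Unit=527): all 3 rows agree on Status — 0 pairs.
(Zone=128, Unit=537): all 3 rows agree on Status — 0 pairs.
(Zone=117, Unit=527): all 2 rows agree on Status — 0 pairs.

0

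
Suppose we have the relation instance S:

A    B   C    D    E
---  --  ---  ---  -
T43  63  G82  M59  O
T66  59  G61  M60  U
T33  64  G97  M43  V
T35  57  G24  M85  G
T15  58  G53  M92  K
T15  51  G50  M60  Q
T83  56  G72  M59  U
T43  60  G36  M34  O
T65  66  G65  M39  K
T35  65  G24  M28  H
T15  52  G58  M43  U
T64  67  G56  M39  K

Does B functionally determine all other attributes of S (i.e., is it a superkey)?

Yes

All 12 rows have distinct B values, so B → (all attributes) holds and B is a superkey.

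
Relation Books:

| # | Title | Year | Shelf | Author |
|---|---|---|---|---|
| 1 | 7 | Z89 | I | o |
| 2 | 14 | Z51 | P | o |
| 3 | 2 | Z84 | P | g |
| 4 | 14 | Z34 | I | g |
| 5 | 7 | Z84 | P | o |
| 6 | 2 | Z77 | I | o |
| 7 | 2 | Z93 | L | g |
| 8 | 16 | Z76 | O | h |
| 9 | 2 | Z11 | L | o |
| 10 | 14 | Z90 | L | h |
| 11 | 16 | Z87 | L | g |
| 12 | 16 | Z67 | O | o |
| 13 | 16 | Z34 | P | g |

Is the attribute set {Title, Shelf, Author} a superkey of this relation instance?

Yes

All 13 rows have distinct {Title, Shelf, Author} values, so {Title, Shelf, Author} → (all attributes) holds and {Title, Shelf, Author} is a superkey.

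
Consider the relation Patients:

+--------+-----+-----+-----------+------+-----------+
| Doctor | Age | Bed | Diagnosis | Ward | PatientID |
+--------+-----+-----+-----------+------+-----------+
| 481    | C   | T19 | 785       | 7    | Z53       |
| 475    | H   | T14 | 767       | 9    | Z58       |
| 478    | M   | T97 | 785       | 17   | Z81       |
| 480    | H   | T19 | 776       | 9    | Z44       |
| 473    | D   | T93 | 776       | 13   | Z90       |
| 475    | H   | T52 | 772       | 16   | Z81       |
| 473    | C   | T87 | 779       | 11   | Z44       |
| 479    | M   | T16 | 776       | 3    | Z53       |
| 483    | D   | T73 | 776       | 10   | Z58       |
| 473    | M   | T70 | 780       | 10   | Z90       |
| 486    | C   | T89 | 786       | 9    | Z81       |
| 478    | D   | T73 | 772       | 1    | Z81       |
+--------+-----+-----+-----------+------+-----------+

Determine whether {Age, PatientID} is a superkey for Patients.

All 12 rows have distinct {Age, PatientID} values, so {Age, PatientID} → (all attributes) holds and {Age, PatientID} is a superkey.

Yes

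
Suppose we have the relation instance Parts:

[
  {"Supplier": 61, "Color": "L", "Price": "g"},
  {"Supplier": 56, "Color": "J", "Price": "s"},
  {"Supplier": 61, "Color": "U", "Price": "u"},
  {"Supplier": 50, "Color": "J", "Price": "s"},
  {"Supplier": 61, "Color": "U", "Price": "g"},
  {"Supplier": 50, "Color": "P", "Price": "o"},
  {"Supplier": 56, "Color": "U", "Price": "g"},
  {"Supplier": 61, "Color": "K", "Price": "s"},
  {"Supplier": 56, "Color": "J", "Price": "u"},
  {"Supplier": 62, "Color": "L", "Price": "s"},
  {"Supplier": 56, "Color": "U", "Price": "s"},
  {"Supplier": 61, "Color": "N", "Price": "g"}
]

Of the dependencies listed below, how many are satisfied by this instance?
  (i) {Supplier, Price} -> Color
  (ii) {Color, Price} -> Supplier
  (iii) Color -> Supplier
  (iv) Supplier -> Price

0

(i) {Supplier, Price} -> Color: (Supplier=61, Price=g): 3 rows → Color takes values {L, U, N} — violation; (Supplier=56, Price=s): 2 rows → Color takes values {J, U} — violation — fails.
(ii) {Color, Price} -> Supplier: (Color=J, Price=s): 2 rows → Supplier takes values {56, 50} — violation; (Color=U, Price=g): 2 rows → Supplier takes values {61, 56} — violation — fails.
(iii) Color -> Supplier: Color=L: 2 rows → Supplier takes values {61, 62} — violation; Color=J: 3 rows → Supplier takes values {56, 50} — violation; Color=U: 4 rows → Supplier takes values {61, 56} — violation — fails.
(iv) Supplier -> Price: Supplier=61: 5 rows → Price takes values {g, u, s} — violation; Supplier=56: 4 rows → Price takes values {s, g, u} — violation; Supplier=50: 2 rows → Price takes values {s, o} — violation — fails.
None of the 4 dependencies hold.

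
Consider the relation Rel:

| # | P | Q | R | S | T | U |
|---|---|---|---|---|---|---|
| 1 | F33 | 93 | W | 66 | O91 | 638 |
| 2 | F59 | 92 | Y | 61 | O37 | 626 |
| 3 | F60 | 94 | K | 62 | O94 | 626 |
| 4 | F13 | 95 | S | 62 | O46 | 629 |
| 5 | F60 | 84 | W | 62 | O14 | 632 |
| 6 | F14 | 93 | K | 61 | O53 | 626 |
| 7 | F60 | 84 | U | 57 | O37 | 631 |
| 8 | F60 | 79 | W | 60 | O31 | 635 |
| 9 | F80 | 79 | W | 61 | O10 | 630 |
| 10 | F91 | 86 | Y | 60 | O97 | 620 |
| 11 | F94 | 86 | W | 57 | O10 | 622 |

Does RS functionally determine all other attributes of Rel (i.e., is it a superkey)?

Yes

All 11 rows have distinct RS values, so RS → (all attributes) holds and RS is a superkey.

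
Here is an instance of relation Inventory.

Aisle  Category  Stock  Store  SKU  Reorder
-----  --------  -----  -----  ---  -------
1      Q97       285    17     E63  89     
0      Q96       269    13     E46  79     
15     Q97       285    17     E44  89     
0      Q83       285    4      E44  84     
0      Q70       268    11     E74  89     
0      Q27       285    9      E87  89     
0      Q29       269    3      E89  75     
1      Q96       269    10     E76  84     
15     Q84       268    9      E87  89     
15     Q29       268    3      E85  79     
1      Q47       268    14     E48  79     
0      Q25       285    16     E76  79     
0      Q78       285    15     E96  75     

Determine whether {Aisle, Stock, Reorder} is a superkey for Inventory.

All 13 rows have distinct {Aisle, Stock, Reorder} values, so {Aisle, Stock, Reorder} → (all attributes) holds and {Aisle, Stock, Reorder} is a superkey.

Yes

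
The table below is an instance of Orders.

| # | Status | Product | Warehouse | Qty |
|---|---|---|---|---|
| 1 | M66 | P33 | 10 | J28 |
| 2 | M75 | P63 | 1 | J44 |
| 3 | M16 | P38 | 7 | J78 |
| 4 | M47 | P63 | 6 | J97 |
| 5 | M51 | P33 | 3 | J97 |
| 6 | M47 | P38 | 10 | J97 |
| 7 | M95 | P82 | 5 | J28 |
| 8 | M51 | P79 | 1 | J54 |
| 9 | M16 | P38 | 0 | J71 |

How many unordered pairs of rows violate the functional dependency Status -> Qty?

Status=M16: violating pairs (3,9) — 1 pair.
Status=M47: all 2 rows agree on Qty — 0 pairs.
Status=M51: violating pairs (5,8) — 1 pair.

2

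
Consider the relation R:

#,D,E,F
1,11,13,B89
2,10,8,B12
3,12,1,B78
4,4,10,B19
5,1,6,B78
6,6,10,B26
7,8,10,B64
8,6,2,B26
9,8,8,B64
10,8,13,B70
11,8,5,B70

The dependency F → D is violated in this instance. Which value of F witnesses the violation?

F=B89: row 1 → D = 11 ✓
F=B12: row 2 → D = 10 ✓
F=B78: rows 3, 5 → D takes values {12, 1} — violation
F=B19: row 4 → D = 4 ✓
F=B26: rows 6, 8 → D = 6, 6 ✓
F=B64: rows 7, 9 → D = 8, 8 ✓
F=B70: rows 10, 11 → D = 8, 8 ✓
The only F value with inconsistent D is F=B78.

B78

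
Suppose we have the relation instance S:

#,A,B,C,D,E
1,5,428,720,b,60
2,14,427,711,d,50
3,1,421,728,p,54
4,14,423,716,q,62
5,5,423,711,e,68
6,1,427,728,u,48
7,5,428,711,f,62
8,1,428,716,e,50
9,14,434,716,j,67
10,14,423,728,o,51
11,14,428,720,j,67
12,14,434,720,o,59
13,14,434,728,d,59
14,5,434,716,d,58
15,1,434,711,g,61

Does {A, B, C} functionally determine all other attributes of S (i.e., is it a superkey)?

Yes

All 15 rows have distinct {A, B, C} values, so {A, B, C} → (all attributes) holds and {A, B, C} is a superkey.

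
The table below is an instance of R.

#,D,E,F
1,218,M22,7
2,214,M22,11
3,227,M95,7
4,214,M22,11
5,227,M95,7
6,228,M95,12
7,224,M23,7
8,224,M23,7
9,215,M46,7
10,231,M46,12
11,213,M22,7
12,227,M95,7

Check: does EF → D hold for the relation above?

(E=M22, F=7): rows 1, 11 → D takes values {218, 213} — violation
(E=M22, F=11): rows 2, 4 → D = 214, 214 ✓
(E=M95, F=7): rows 3, 5, 12 → D = 227, 227, 227 ✓
(E=M95, F=12): row 6 → D = 228 ✓
(E=M23, F=7): rows 7, 8 → D = 224, 224 ✓
(E=M46, F=7): row 9 → D = 215 ✓
(E=M46, F=12): row 10 → D = 231 ✓
Two rows agree on EF but differ on D, so EF → D does not hold.

No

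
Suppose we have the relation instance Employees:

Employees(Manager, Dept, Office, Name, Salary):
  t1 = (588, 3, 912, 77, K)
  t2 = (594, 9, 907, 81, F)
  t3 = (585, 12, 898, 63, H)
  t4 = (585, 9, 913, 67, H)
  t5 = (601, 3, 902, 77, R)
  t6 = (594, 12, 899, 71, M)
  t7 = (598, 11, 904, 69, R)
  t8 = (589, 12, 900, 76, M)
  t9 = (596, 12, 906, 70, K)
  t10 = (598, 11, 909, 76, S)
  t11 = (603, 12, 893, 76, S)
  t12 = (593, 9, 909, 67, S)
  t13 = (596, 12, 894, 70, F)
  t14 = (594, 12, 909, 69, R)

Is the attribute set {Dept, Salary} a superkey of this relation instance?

No

Rows 6 and 8 have the same {Dept, Salary} value (Dept=12, Salary=M) but are distinct tuples, so {Dept, Salary} does not determine every attribute — not a superkey.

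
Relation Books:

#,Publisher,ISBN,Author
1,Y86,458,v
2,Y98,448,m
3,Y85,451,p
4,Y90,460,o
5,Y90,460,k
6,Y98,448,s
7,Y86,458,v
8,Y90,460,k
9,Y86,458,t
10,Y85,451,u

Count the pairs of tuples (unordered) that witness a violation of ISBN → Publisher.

ISBN=458: all 3 rows agree on Publisher — 0 pairs.
ISBN=448: all 2 rows agree on Publisher — 0 pairs.
ISBN=451: all 2 rows agree on Publisher — 0 pairs.
ISBN=460: all 3 rows agree on Publisher — 0 pairs.

0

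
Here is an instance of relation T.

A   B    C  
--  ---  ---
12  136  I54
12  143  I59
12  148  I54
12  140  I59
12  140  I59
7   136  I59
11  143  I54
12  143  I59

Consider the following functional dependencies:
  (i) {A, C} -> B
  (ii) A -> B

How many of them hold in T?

0

(i) {A, C} -> B: (A=12, C=I54): 2 rows → B takes values {136, 148} — violation; (A=12, C=I59): 4 rows → B takes values {143, 140} — violation — fails.
(ii) A -> B: A=12: 6 rows → B takes values {136, 143, 148, 140} — violation — fails.
None of the 2 dependencies hold.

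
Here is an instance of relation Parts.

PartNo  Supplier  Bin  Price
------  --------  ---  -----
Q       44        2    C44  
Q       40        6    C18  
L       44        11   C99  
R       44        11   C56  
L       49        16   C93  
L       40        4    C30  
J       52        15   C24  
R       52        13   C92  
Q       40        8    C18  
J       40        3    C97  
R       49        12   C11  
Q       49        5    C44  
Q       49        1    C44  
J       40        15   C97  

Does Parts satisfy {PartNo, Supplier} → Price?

Yes

(PartNo=Q, Supplier=44): 1 row → Price = C44 ✓
(PartNo=Q, Supplier=40): 2 rows → Price = C18, C18 ✓
(PartNo=L, Supplier=44): 1 row → Price = C99 ✓
(PartNo=R, Supplier=44): 1 row → Price = C56 ✓
(PartNo=L, Supplier=49): 1 row → Price = C93 ✓
(PartNo=L, Supplier=40): 1 row → Price = C30 ✓
(PartNo=J, Supplier=52): 1 row → Price = C24 ✓
(PartNo=R, Supplier=52): 1 row → Price = C92 ✓
(PartNo=J, Supplier=40): 2 rows → Price = C97, C97 ✓
(PartNo=R, Supplier=49): 1 row → Price = C11 ✓
(PartNo=Q, Supplier=49): 2 rows → Price = C44, C44 ✓
Every {PartNo, Supplier} value is associated with a single Price value, so {PartNo, Supplier} → Price holds.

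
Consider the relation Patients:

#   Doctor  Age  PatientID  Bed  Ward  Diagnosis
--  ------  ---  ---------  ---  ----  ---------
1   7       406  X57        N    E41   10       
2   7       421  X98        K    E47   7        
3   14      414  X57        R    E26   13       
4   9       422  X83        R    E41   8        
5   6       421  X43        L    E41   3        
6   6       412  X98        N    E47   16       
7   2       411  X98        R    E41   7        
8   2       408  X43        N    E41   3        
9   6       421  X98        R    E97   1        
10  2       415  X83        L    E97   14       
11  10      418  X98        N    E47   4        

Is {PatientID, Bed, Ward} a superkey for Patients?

No

Rows 6 and 11 have the same {PatientID, Bed, Ward} value (PatientID=X98, Bed=N, Ward=E47) but are distinct tuples, so {PatientID, Bed, Ward} does not determine every attribute — not a superkey.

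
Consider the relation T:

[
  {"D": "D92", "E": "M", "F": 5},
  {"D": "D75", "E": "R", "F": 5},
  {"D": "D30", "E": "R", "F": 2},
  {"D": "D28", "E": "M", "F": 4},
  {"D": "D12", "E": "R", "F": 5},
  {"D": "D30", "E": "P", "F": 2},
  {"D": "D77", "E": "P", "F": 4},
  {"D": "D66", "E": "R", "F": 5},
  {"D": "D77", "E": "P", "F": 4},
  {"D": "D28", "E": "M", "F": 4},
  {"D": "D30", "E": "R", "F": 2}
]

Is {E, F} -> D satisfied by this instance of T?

No

(E=M, F=5): 1 row → D = D92 ✓
(E=R, F=5): 3 rows → D takes values {D75, D12, D66} — violation
(E=R, F=2): 2 rows → D = D30, D30 ✓
(E=M, F=4): 2 rows → D = D28, D28 ✓
(E=P, F=2): 1 row → D = D30 ✓
(E=P, F=4): 2 rows → D = D77, D77 ✓
Two rows agree on {E, F} but differ on D, so {E, F} -> D does not hold.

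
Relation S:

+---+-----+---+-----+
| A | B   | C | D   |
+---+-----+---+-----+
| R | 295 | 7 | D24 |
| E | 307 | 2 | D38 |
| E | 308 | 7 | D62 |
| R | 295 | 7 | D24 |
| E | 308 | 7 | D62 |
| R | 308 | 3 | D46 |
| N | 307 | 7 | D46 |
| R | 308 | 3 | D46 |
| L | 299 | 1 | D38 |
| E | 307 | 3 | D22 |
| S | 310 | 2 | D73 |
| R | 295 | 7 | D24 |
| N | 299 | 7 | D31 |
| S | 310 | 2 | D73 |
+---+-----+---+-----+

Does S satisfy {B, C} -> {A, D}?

(B=295, C=7): 3 rows → {A,D} = (R, D24), (R, D24), (R, D24) ✓
(B=307, C=2): 1 row → {A,D} = (E, D38) ✓
(B=308, C=7): 2 rows → {A,D} = (E, D62), (E, D62) ✓
(B=308, C=3): 2 rows → {A,D} = (R, D46), (R, D46) ✓
(B=307, C=7): 1 row → {A,D} = (N, D46) ✓
(B=299, C=1): 1 row → {A,D} = (L, D38) ✓
(B=307, C=3): 1 row → {A,D} = (E, D22) ✓
(B=310, C=2): 2 rows → {A,D} = (S, D73), (S, D73) ✓
(B=299, C=7): 1 row → {A,D} = (N, D31) ✓
Every {B, C} value is associated with a single {A, D} value, so {B, C} -> {A, D} holds.

Yes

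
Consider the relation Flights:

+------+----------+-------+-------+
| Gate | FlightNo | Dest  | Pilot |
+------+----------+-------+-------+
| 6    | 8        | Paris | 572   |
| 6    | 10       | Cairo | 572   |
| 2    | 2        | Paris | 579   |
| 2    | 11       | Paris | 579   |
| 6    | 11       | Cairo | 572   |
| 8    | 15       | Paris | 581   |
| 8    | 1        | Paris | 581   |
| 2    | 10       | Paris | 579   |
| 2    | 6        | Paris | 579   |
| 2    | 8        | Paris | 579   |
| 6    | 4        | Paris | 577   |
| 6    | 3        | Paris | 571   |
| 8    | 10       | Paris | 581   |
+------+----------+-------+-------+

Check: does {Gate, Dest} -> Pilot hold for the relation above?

No

(Gate=6, Dest=Paris): 3 rows → Pilot takes values {572, 577, 571} — violation
(Gate=6, Dest=Cairo): 2 rows → Pilot = 572, 572 ✓
(Gate=2, Dest=Paris): 5 rows → Pilot = 579, 579, 579, 579, 579 ✓
(Gate=8, Dest=Paris): 3 rows → Pilot = 581, 581, 581 ✓
Two rows agree on {Gate, Dest} but differ on Pilot, so {Gate, Dest} -> Pilot does not hold.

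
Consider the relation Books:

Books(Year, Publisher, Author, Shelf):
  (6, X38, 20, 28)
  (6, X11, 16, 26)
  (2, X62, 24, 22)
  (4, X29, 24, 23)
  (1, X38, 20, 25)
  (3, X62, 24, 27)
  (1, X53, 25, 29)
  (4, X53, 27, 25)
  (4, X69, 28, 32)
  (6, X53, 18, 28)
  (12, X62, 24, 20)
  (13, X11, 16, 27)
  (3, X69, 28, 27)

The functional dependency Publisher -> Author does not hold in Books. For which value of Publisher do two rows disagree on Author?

Publisher=X38: 2 rows → Author = 20, 20 ✓
Publisher=X11: 2 rows → Author = 16, 16 ✓
Publisher=X62: 3 rows → Author = 24, 24, 24 ✓
Publisher=X29: 1 row → Author = 24 ✓
Publisher=X53: 3 rows → Author takes values {25, 27, 18} — violation
Publisher=X69: 2 rows → Author = 28, 28 ✓
The only Publisher value with inconsistent Author is Publisher=X53.

X53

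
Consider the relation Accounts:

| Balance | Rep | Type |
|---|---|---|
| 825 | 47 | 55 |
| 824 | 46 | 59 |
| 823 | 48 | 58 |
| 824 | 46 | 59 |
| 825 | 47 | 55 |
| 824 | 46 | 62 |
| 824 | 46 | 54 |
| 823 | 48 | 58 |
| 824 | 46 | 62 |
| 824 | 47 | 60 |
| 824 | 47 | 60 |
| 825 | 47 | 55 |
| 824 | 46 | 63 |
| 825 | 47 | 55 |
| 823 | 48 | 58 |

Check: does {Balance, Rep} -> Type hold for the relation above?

(Balance=825, Rep=47): 4 rows → Type = 55, 55, 55, 55 ✓
(Balance=824, Rep=46): 6 rows → Type takes values {59, 62, 54, 63} — violation
(Balance=823, Rep=48): 3 rows → Type = 58, 58, 58 ✓
(Balance=824, Rep=47): 2 rows → Type = 60, 60 ✓
Two rows agree on {Balance, Rep} but differ on Type, so {Balance, Rep} -> Type does not hold.

No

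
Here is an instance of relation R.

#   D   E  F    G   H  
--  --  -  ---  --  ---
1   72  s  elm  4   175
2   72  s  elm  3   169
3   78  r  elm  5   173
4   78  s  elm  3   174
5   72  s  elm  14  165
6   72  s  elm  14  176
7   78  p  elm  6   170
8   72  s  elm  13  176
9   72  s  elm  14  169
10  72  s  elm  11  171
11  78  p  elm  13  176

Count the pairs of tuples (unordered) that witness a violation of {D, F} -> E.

5

(D=72, F=elm): all 7 rows agree on E — 0 pairs.
(D=78, F=elm): violating pairs (3,4), (3,7), (3,11), (4,7), (4,11) — 5 pairs.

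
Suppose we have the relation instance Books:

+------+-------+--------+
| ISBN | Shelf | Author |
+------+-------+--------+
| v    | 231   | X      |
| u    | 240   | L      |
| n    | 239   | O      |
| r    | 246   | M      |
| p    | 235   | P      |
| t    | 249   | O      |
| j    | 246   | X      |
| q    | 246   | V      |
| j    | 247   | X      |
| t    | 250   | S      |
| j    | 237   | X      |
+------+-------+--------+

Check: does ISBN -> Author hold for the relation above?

ISBN=v: 1 row → Author = X ✓
ISBN=u: 1 row → Author = L ✓
ISBN=n: 1 row → Author = O ✓
ISBN=r: 1 row → Author = M ✓
ISBN=p: 1 row → Author = P ✓
ISBN=t: 2 rows → Author takes values {O, S} — violation
ISBN=j: 3 rows → Author = X, X, X ✓
ISBN=q: 1 row → Author = V ✓
Two rows agree on ISBN but differ on Author, so ISBN -> Author does not hold.

No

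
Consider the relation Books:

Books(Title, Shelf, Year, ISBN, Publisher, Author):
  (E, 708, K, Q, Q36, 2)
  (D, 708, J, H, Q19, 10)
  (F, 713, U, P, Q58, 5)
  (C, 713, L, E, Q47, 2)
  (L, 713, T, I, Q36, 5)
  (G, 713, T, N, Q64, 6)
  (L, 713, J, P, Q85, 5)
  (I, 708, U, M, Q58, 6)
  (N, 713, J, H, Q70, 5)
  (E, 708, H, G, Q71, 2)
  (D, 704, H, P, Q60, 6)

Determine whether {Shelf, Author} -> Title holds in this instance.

No

(Shelf=708, Author=2): 2 rows → Title = E, E ✓
(Shelf=708, Author=10): 1 row → Title = D ✓
(Shelf=713, Author=5): 4 rows → Title takes values {F, L, N} — violation
(Shelf=713, Author=2): 1 row → Title = C ✓
(Shelf=713, Author=6): 1 row → Title = G ✓
(Shelf=708, Author=6): 1 row → Title = I ✓
(Shelf=704, Author=6): 1 row → Title = D ✓
Two rows agree on {Shelf, Author} but differ on Title, so {Shelf, Author} -> Title does not hold.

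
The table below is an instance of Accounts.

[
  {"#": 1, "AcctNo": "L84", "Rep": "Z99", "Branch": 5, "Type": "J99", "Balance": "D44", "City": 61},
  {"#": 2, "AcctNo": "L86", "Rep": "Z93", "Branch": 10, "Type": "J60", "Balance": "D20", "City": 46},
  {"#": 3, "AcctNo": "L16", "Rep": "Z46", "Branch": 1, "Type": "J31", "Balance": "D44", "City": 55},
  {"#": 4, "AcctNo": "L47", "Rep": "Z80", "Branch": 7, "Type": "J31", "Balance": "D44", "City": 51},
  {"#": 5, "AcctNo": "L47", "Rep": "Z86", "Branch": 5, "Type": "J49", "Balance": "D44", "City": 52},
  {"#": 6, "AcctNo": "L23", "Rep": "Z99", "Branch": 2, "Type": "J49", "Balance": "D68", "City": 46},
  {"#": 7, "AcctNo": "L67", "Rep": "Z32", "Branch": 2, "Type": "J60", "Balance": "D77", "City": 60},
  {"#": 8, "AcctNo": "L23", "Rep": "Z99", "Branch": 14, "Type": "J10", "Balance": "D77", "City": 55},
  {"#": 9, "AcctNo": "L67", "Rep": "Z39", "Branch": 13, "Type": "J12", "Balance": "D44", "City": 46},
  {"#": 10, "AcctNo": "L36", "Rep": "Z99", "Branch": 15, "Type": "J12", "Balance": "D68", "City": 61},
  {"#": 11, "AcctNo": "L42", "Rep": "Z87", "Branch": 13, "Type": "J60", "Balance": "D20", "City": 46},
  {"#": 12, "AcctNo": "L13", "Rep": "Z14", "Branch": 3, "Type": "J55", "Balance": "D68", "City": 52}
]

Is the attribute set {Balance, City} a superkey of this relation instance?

No

Rows 2 and 11 have the same {Balance, City} value (Balance=D20, City=46) but are distinct tuples, so {Balance, City} does not determine every attribute — not a superkey.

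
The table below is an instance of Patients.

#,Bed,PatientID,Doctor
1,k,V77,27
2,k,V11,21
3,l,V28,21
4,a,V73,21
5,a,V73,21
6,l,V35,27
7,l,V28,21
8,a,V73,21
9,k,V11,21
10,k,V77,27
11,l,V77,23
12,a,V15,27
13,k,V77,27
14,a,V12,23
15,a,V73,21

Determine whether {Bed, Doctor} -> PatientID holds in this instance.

(Bed=k, Doctor=27): rows 1, 10, 13 → PatientID = V77, V77, V77 ✓
(Bed=k, Doctor=21): rows 2, 9 → PatientID = V11, V11 ✓
(Bed=l, Doctor=21): rows 3, 7 → PatientID = V28, V28 ✓
(Bed=a, Doctor=21): rows 4, 5, 8, 15 → PatientID = V73, V73, V73, V73 ✓
(Bed=l, Doctor=27): row 6 → PatientID = V35 ✓
(Bed=l, Doctor=23): row 11 → PatientID = V77 ✓
(Bed=a, Doctor=27): row 12 → PatientID = V15 ✓
(Bed=a, Doctor=23): row 14 → PatientID = V12 ✓
Every {Bed, Doctor} value is associated with a single PatientID value, so {Bed, Doctor} -> PatientID holds.

Yes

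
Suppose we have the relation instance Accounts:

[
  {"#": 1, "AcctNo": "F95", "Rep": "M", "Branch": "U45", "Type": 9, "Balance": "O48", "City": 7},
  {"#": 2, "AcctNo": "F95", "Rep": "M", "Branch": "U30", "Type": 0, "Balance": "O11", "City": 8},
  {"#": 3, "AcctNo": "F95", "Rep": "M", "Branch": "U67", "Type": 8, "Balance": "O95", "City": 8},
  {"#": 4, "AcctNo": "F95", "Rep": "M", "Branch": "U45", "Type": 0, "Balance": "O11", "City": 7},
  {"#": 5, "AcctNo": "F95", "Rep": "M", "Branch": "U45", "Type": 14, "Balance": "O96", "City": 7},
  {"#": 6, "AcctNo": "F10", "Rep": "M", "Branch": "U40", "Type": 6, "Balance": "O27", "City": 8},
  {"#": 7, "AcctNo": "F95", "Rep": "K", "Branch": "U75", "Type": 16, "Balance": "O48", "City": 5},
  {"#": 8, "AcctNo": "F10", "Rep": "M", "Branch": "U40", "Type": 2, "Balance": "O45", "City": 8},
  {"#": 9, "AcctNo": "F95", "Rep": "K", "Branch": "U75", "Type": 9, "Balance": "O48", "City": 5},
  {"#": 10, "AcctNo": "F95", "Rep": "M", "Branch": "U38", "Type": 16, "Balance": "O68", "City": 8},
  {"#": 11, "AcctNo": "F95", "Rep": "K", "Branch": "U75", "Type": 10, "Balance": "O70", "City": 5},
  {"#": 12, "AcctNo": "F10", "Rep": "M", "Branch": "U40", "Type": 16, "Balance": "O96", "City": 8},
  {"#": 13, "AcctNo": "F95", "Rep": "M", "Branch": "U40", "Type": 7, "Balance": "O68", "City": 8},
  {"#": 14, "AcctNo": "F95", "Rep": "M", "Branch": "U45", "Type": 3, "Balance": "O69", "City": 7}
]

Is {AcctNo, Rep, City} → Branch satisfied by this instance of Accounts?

(AcctNo=F95, Rep=M, City=7): rows 1, 4, 5, 14 → Branch = U45, U45, U45, U45 ✓
(AcctNo=F95, Rep=M, City=8): rows 2, 3, 10, 13 → Branch takes values {U30, U67, U38, U40} — violation
(AcctNo=F10, Rep=M, City=8): rows 6, 8, 12 → Branch = U40, U40, U40 ✓
(AcctNo=F95, Rep=K, City=5): rows 7, 9, 11 → Branch = U75, U75, U75 ✓
Two rows agree on {AcctNo, Rep, City} but differ on Branch, so {AcctNo, Rep, City} → Branch does not hold.

No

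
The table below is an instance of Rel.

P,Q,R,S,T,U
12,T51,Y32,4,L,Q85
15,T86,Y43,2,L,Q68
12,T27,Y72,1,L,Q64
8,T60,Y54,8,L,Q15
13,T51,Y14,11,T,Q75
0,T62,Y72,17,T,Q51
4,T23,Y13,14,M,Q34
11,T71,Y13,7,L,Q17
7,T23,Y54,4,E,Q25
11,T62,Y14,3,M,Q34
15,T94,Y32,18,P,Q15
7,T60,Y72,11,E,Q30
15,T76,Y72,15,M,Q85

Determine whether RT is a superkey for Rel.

Yes

All 13 rows have distinct RT values, so RT → (all attributes) holds and RT is a superkey.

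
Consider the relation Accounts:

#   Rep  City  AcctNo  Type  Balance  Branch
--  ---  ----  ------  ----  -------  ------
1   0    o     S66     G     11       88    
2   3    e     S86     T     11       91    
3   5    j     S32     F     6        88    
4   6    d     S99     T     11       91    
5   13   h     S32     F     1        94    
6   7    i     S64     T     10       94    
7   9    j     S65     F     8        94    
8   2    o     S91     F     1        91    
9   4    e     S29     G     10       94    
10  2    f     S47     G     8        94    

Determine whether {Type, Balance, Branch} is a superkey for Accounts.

No

Rows 2 and 4 have the same {Type, Balance, Branch} value (Type=T, Balance=11, Branch=91) but are distinct tuples, so {Type, Balance, Branch} does not determine every attribute — not a superkey.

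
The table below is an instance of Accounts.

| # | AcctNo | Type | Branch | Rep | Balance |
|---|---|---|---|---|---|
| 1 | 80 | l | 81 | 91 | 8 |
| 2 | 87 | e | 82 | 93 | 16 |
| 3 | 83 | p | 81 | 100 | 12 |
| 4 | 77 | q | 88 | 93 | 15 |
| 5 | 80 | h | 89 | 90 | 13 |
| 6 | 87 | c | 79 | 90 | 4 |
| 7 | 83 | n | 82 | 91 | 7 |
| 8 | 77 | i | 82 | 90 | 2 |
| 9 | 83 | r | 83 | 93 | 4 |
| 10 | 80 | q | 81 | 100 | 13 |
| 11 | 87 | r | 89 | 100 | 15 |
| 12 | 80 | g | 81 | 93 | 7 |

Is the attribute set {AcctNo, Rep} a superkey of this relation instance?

Yes

All 12 rows have distinct {AcctNo, Rep} values, so {AcctNo, Rep} → (all attributes) holds and {AcctNo, Rep} is a superkey.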